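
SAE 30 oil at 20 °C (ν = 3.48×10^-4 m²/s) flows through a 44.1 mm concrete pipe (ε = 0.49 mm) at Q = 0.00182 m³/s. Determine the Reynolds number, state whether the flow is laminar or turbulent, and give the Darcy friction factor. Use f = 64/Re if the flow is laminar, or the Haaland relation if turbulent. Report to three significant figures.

Re ≈ 151; laminar; f = 64/Re ≈ 0.424

V = 4Q/(πD²) = 1.192 m/s
Re = VD/ν = 1.192·0.0441/3.48×10^-4 = 151
Re < 2300 → laminar → f = 64/Re = 0.4239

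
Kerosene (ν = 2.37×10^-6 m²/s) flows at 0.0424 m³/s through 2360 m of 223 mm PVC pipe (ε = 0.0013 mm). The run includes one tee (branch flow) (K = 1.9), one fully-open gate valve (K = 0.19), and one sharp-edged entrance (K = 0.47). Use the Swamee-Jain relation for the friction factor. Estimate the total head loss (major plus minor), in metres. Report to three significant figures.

V = 4Q/(πD²) = 1.086 m/s; V²/2g = 0.06007 m
Re = 1.02×10^5, ε/D = 5.83×10^-6 → f = 0.01782 (Swamee-Jain)
Major: h_f = f(L/D)·V²/2g = 0.01782·10583·0.06007 = 11.33 m
Minor: ΣK = 2.56; h_m = ΣK·V²/2g = 0.1538 m
Total H_L = 11.33 + 0.1538 = 11.48 m

H_L ≈ 11.5 m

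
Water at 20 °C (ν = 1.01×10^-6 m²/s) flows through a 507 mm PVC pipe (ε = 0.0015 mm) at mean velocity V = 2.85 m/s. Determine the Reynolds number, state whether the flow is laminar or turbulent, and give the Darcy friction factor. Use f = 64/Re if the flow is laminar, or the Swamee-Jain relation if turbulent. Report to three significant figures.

Re ≈ 1.43×10^6; turbulent; f ≈ 0.0110

Re = VD/ν = 2.850·0.507/1.01×10^-6 = 1.43×10^6
Re > 4000 → turbulent; ε/D = 2.96×10^-6
Swamee-Jain: f = 0.01103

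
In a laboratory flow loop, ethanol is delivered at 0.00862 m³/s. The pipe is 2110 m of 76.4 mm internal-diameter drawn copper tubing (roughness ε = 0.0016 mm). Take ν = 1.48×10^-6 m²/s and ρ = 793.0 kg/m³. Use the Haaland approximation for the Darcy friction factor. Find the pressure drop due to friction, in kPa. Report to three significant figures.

Δp ≈ 697 kPa

V = 4Q/(πD²) = 4·0.00862/(π·0.0764²) = 1.880 m/s
Re = VD/ν = 1.880·0.0764/1.48×10^-6 = 9.71×10^4 → turbulent
ε/D = 0.0016/76.4 = 2.09×10^-5
Haaland: f = 0.01801
h_f = f(L/D)V²/(2g) = 0.01801·(2110/0.0764)·1.880²/(2·9.81) = 89.66 m
Δp = ρg·h_f = 793.0·9.81·89.66 = 697.5 kPa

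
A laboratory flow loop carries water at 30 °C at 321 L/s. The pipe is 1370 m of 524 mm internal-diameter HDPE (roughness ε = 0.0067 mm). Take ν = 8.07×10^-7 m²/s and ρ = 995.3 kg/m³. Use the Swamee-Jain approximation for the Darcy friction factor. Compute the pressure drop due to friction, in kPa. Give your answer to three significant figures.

Δp ≈ 34.5 kPa

V = 4Q/(πD²) = 4·0.321/(π·0.524²) = 1.489 m/s
Re = VD/ν = 1.489·0.524/8.07×10^-7 = 9.67×10^5 → turbulent
ε/D = 0.0067/524 = 1.28×10^-5
Swamee-Jain: f = 0.01198
h_f = f(L/D)V²/(2g) = 0.01198·(1370/0.524)·1.489²/(2·9.81) = 3.537 m
Δp = ρg·h_f = 995.3·9.81·3.537 = 34.53 kPa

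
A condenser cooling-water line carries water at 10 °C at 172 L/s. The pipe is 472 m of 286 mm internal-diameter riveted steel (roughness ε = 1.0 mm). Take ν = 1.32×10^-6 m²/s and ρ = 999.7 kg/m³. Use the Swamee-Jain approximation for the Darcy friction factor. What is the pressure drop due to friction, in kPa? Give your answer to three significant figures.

V = 4Q/(πD²) = 4·0.172/(π·0.286²) = 2.677 m/s
Re = VD/ν = 2.677·0.286/1.32×10^-6 = 5.80×10^5 → turbulent
ε/D = 1.0/286 = 0.00350
Swamee-Jain: f = 0.02763
h_f = f(L/D)V²/(2g) = 0.02763·(472/0.286)·2.677²/(2·9.81) = 16.66 m
Δp = ρg·h_f = 999.7·9.81·16.66 = 163.4 kPa

Δp ≈ 163 kPa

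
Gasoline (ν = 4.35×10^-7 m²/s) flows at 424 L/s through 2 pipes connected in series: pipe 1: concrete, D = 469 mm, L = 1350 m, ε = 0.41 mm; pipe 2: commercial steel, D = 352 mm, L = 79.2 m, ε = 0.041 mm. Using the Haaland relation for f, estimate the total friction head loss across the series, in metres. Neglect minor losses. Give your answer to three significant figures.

H ≈ 19.7 m

Pipe 1: V = 2.454 m/s, Re = 2.65×10^6, ε/D = 8.74×10^-4, f = 0.01916, h_1 = f(L/D)V²/2g = 16.93 m
Pipe 2: V = 4.357 m/s, Re = 3.53×10^6, ε/D = 1.16×10^-4, f = 0.01275, h_2 = f(L/D)V²/2g = 2.776 m
Series → Q common, losses add: H = Σh = 19.71 m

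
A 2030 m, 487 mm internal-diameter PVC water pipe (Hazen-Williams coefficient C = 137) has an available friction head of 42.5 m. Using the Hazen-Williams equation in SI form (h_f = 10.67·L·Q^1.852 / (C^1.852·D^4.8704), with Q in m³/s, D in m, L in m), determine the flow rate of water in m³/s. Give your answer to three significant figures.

Q ≈ 0.713 m³/s

Rearranging: Q = [h_f·C^1.852·D^4.8704 / (10.67·L)]^(1/1.852)
Q = [42.5·137^1.852·0.487^4.8704 / (10.67·2030)]^0.540 = 0.7131 m³/s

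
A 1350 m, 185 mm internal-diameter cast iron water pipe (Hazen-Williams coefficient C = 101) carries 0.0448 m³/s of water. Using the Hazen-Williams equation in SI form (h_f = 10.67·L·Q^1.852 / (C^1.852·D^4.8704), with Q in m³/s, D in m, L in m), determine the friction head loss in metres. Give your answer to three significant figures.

h_f ≈ 32.9 m

h_f = 10.67·1350·0.0448^1.852 / (101^1.852·0.185^4.8704) = 32.95 m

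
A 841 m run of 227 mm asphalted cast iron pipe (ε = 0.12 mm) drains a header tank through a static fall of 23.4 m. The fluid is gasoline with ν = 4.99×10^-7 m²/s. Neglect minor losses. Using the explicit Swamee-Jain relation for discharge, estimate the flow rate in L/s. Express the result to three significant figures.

Q ≈ 108 L/s

Swamee-Jain (Type II): Q = -0.965·√(gD⁵h_f/L)·ln[ε/(3.7D) + √(3.17ν²L/(gD³h_f))]
√(gD⁵h_f/L) = √(9.81·0.227⁵·23.4/841) = 0.01283
ε/(3.7D) = 1.43×10^-4; √(3.17ν²L/(gD³h_f)) = 1.57×10^-5
Q = -0.965·0.01283·ln(1.586×10^-4) = 0.1083 m³/s
Check: V = 2.68 m/s, Re = 1.22×10^6, f = 0.01740, h_f = 23.5 m ≈ 23.4 m ✓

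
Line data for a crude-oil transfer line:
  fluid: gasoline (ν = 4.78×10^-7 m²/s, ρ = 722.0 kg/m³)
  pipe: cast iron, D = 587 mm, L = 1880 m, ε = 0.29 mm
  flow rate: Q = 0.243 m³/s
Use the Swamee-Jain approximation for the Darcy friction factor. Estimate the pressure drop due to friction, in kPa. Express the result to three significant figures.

Δp ≈ 16.0 kPa

V = 4Q/(πD²) = 4·0.243/(π·0.587²) = 0.8979 m/s
Re = VD/ν = 0.8979·0.587/4.78×10^-7 = 1.10×10^6 → turbulent
ε/D = 0.29/587 = 4.94×10^-4
Swamee-Jain: f = 0.01721
h_f = f(L/D)V²/(2g) = 0.01721·(1880/0.587)·0.8979²/(2·9.81) = 2.265 m
Δp = ρg·h_f = 722.0·9.81·2.265 = 16.04 kPa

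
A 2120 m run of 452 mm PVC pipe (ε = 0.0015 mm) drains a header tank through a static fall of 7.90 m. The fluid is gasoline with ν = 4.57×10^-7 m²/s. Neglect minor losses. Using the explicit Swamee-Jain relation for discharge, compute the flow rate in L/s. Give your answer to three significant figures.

Q ≈ 282 L/s

Swamee-Jain (Type II): Q = -0.965·√(gD⁵h_f/L)·ln[ε/(3.7D) + √(3.17ν²L/(gD³h_f))]
√(gD⁵h_f/L) = √(9.81·0.452⁵·7.90/2120) = 0.02626
ε/(3.7D) = 8.97×10^-7; √(3.17ν²L/(gD³h_f)) = 1.40×10^-5
Q = -0.965·0.02626·ln(1.490×10^-5) = 0.2817 m³/s
Check: V = 1.76 m/s, Re = 1.74×10^6, f = 0.01072, h_f = 7.89 m ≈ 7.90 m ✓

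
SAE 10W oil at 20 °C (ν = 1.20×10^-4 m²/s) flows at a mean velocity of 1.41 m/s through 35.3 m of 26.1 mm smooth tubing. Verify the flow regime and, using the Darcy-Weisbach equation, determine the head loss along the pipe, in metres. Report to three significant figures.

Re = VD/ν = 1.41·0.02610/1.20×10^-4 = 307 → laminar (Re < 2300)
f = 64/Re = 0.2087
h_f = f(L/D)V²/(2g) = 0.2087·(35.3/0.02610)·1.41²/(2·9.81) = 28.60 m

h_f ≈ 28.6 m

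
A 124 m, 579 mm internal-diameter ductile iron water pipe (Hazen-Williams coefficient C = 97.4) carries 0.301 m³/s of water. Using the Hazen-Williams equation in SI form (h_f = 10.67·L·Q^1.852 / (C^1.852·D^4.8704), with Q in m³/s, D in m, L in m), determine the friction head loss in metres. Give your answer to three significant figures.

h_f ≈ 0.426 m

h_f = 10.67·124·0.301^1.852 / (97.4^1.852·0.579^4.8704) = 0.4255 m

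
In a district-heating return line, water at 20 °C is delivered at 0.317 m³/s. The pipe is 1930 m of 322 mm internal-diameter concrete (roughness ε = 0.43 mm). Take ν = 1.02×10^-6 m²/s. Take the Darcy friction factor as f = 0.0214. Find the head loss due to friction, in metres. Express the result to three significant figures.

V = 4Q/(πD²) = 4·0.317/(π·0.322²) = 3.893 m/s
h_f = f(L/D)V²/(2g) = 0.02140·(1930/0.322)·3.893²/(2·9.81) = 99.07 m

h_f ≈ 99.1 m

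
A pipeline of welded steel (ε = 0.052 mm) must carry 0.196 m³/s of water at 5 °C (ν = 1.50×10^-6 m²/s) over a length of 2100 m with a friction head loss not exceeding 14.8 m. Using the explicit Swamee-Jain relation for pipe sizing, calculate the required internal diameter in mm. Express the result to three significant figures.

Swamee-Jain (Type III): D = 0.66·[ε^1.25·(LQ²/(gh_f))^4.75 + ν·Q^9.4·(L/(gh_f))^5.2]^0.04
LQ²/(gh_f) = 0.5556; L/(gh_f) = 14.46
Term 1 = ε^1.25·(…)^4.75 = 2.71×10^-7; Term 2 = ν·Q^9.4·(…)^5.2 = 3.60×10^-7
D = 0.66·(2.71×10^-7 + 3.60×10^-7)^0.04 = 0.3729 m = 373 mm
Check: V = 1.79 m/s, Re = 4.46×10^5, f = 0.01509, h_f = 14.0 m ≈ 14.8 m ✓

D ≈ 373 mm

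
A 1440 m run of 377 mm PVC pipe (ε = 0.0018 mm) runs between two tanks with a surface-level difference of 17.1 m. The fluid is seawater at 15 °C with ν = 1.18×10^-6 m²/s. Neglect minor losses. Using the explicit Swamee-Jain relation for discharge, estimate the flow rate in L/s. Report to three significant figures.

Q ≈ 301 L/s

Swamee-Jain (Type II): Q = -0.965·√(gD⁵h_f/L)·ln[ε/(3.7D) + √(3.17ν²L/(gD³h_f))]
√(gD⁵h_f/L) = √(9.81·0.377⁵·17.1/1440) = 0.02979
ε/(3.7D) = 1.29×10^-6; √(3.17ν²L/(gD³h_f)) = 2.66×10^-5
Q = -0.965·0.02979·ln(2.788×10^-5) = 0.3014 m³/s
Check: V = 2.70 m/s, Re = 8.63×10^5, f = 0.01201, h_f = 17.1 m ≈ 17.1 m ✓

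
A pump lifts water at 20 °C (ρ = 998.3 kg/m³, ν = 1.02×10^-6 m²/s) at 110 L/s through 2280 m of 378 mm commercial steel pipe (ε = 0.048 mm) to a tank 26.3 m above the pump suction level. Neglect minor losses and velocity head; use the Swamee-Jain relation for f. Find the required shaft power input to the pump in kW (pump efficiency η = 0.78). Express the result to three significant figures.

V = 4Q/(πD²) = 0.9802 m/s; Re = 3.63×10^5; ε/D = 1.27×10^-4; f = 0.01532
h_f = f(L/D)V²/2g = 4.524 m
Total head H = z + h_f = 26.3 + 4.524 = 30.82 m
P_hyd = ρgQH = 998.3·9.81·0.110·30.82 = 33.21 kW
P_shaft = P_hyd/η = 33.21/0.78 = 42.57 kW

P_shaft ≈ 42.6 kW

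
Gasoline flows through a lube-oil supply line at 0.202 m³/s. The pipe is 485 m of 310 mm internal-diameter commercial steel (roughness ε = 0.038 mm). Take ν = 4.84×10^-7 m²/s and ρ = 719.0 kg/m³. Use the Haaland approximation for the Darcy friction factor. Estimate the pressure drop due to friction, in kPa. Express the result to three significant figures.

V = 4Q/(πD²) = 4·0.202/(π·0.310²) = 2.676 m/s
Re = VD/ν = 2.676·0.310/4.84×10^-7 = 1.71×10^6 → turbulent
ε/D = 0.038/310 = 1.23×10^-4
Haaland: f = 0.01321
h_f = f(L/D)V²/(2g) = 0.01321·(485/0.310)·2.676²/(2·9.81) = 7.546 m
Δp = ρg·h_f = 719.0·9.81·7.546 = 53.22 kPa

Δp ≈ 53.2 kPa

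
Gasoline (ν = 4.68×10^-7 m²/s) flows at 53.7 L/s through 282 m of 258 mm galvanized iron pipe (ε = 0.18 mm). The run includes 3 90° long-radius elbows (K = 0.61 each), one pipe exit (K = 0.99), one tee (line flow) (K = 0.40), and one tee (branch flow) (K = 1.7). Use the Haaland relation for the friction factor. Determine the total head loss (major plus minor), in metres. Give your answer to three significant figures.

H_L ≈ 1.36 m

V = 4Q/(πD²) = 1.027 m/s; V²/2g = 0.05378 m
Re = 5.66×10^5, ε/D = 6.98×10^-4 → f = 0.01865 (Haaland)
Major: h_f = f(L/D)·V²/2g = 0.01865·1093·0.05378 = 1.096 m
Minor: ΣK = 4.92; h_m = ΣK·V²/2g = 0.2646 m
Total H_L = 1.096 + 0.2646 = 1.361 m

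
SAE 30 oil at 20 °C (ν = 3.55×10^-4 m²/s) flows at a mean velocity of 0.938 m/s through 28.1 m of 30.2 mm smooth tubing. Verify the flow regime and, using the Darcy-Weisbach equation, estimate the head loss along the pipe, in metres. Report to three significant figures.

h_f ≈ 33.5 m

Re = VD/ν = 0.938·0.03020/3.55×10^-4 = 79.8 → laminar (Re < 2300)
f = 64/Re = 0.8020
h_f = f(L/D)V²/(2g) = 0.8020·(28.1/0.03020)·0.938²/(2·9.81) = 33.47 m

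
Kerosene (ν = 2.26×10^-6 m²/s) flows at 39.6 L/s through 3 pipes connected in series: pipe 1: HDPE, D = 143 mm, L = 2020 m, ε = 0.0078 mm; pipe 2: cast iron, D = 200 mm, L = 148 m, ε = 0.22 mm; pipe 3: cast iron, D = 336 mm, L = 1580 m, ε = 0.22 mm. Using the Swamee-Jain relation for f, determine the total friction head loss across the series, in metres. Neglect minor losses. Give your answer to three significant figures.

H ≈ 75.7 m

Pipe 1: V = 2.466 m/s, Re = 1.56×10^5, ε/D = 5.45×10^-5, f = 0.01673, h_1 = f(L/D)V²/2g = 73.24 m
Pipe 2: V = 1.261 m/s, Re = 1.12×10^5, ε/D = 0.00110, f = 0.02247, h_2 = f(L/D)V²/2g = 1.347 m
Pipe 3: V = 0.4466 m/s, Re = 6.64×10^4, ε/D = 6.55×10^-4, f = 0.02218, h_3 = f(L/D)V²/2g = 1.060 m
Series → Q common, losses add: H = Σh = 75.65 m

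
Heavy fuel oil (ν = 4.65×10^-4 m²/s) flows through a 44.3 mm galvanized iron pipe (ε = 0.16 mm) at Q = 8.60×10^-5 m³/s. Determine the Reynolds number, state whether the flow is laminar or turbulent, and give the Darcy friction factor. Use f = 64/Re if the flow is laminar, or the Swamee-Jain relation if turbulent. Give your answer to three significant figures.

V = 4Q/(πD²) = 0.05580 m/s
Re = VD/ν = 0.05580·0.0443/4.65×10^-4 = 5.32
Re < 2300 → laminar → f = 64/Re = 12.04

Re ≈ 5.32; laminar; f = 64/Re ≈ 12.0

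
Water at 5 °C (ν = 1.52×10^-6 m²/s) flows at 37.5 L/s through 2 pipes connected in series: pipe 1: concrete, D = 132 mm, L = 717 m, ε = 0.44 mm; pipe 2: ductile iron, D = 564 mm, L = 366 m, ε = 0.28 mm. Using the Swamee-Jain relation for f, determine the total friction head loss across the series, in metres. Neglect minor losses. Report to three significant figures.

H ≈ 57.5 m

Pipe 1: V = 2.740 m/s, Re = 2.38×10^5, ε/D = 0.00333, f = 0.02765, h_1 = f(L/D)V²/2g = 57.48 m
Pipe 2: V = 0.1501 m/s, Re = 5.57×10^4, ε/D = 4.96×10^-4, f = 0.02221, h_2 = f(L/D)V²/2g = 0.01655 m
Series → Q common, losses add: H = Σh = 57.50 m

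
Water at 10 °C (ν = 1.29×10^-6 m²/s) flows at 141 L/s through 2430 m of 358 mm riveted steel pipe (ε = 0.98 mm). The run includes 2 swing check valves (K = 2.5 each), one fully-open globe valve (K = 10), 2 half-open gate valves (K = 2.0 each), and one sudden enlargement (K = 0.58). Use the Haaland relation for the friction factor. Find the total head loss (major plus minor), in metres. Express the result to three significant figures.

H_L ≈ 19.5 m

V = 4Q/(πD²) = 1.401 m/s; V²/2g = 0.1000 m
Re = 3.89×10^5, ε/D = 0.00274 → f = 0.02589 (Haaland)
Major: h_f = f(L/D)·V²/2g = 0.02589·6788·0.1000 = 17.57 m
Minor: ΣK = 19.6; h_m = ΣK·V²/2g = 1.958 m
Total H_L = 17.57 + 1.958 = 19.53 m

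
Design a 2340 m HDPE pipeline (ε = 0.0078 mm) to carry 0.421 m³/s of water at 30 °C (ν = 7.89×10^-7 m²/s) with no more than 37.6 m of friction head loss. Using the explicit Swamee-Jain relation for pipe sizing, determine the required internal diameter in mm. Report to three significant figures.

D ≈ 402 mm

Swamee-Jain (Type III): D = 0.66·[ε^1.25·(LQ²/(gh_f))^4.75 + ν·Q^9.4·(L/(gh_f))^5.2]^0.04
LQ²/(gh_f) = 1.124; L/(gh_f) = 6.344
Term 1 = ε^1.25·(…)^4.75 = 7.19×10^-7; Term 2 = ν·Q^9.4·(…)^5.2 = 3.45×10^-6
D = 0.66·(7.19×10^-7 + 3.45×10^-6)^0.04 = 0.4021 m = 402 mm
Check: V = 3.32 m/s, Re = 1.69×10^6, f = 0.01127, h_f = 36.7 m ≈ 37.6 m ✓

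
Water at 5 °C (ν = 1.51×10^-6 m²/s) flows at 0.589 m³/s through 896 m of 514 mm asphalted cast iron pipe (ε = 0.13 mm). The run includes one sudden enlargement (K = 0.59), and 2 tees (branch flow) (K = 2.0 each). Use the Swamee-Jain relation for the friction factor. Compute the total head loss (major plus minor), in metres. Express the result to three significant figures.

V = 4Q/(πD²) = 2.839 m/s; V²/2g = 0.4107 m
Re = 9.66×10^5, ε/D = 2.53×10^-4 → f = 0.01534 (Swamee-Jain)
Major: h_f = f(L/D)·V²/2g = 0.01534·1743·0.4107 = 10.98 m
Minor: ΣK = 4.59; h_m = ΣK·V²/2g = 1.885 m
Total H_L = 10.98 + 1.885 = 12.87 m

H_L ≈ 12.9 m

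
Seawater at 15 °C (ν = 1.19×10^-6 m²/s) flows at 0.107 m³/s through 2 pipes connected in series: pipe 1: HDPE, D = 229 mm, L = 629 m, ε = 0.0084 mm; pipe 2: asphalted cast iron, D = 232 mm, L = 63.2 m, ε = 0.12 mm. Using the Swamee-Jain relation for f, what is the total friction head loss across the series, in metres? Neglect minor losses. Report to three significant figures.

Pipe 1: V = 2.598 m/s, Re = 5.00×10^5, ε/D = 3.67×10^-5, f = 0.01365, h_1 = f(L/D)V²/2g = 12.90 m
Pipe 2: V = 2.531 m/s, Re = 4.93×10^5, ε/D = 5.17×10^-4, f = 0.01790, h_2 = f(L/D)V²/2g = 1.592 m
Series → Q common, losses add: H = Σh = 14.49 m

H ≈ 14.5 m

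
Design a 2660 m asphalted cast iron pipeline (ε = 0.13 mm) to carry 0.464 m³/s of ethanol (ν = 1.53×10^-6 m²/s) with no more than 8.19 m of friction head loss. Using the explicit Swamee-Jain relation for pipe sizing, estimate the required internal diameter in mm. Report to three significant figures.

Swamee-Jain (Type III): D = 0.66·[ε^1.25·(LQ²/(gh_f))^4.75 + ν·Q^9.4·(L/(gh_f))^5.2]^0.04
LQ²/(gh_f) = 7.128; L/(gh_f) = 33.11
Term 1 = ε^1.25·(…)^4.75 = 0.156; Term 2 = ν·Q^9.4·(…)^5.2 = 0.0899
D = 0.66·(0.156 + 0.0899)^0.04 = 0.6240 m = 624 mm
Check: V = 1.52 m/s, Re = 6.19×10^5, f = 0.01533, h_f = 7.67 m ≈ 8.19 m ✓

D ≈ 624 mm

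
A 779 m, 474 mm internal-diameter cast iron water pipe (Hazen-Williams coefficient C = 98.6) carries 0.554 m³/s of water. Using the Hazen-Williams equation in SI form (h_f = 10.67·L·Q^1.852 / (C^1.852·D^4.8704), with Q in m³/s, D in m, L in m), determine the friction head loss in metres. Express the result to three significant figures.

h_f = 10.67·779·0.554^1.852 / (98.6^1.852·0.474^4.8704) = 21.43 m

h_f ≈ 21.4 m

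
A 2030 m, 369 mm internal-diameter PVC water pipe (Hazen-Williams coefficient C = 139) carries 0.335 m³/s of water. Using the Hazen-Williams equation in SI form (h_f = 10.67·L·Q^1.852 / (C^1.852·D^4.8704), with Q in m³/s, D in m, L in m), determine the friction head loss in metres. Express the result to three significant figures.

h_f = 10.67·2030·0.335^1.852 / (139^1.852·0.369^4.8704) = 39.44 m

h_f ≈ 39.4 m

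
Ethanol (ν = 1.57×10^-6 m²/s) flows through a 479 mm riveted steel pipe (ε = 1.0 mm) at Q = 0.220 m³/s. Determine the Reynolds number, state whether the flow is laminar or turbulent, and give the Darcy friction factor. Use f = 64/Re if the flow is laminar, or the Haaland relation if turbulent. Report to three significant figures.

Re ≈ 3.72×10^5; turbulent; f ≈ 0.0242

V = 4Q/(πD²) = 1.221 m/s
Re = VD/ν = 1.221·0.479/1.57×10^-6 = 3.72×10^5
Re > 4000 → turbulent; ε/D = 0.00209
Haaland: f = 0.02416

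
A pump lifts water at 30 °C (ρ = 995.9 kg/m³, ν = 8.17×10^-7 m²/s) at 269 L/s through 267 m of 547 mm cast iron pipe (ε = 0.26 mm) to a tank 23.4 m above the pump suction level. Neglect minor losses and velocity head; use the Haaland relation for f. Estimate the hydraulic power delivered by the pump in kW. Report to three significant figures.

V = 4Q/(πD²) = 1.145 m/s; Re = 7.66×10^5; ε/D = 4.75×10^-4; f = 0.01713
h_f = f(L/D)V²/2g = 0.5585 m
Total head H = z + h_f = 23.4 + 0.5585 = 23.96 m
P_hyd = ρgQH = 995.9·9.81·0.269·23.96 = 62.96 kW

P_hyd ≈ 63.0 kW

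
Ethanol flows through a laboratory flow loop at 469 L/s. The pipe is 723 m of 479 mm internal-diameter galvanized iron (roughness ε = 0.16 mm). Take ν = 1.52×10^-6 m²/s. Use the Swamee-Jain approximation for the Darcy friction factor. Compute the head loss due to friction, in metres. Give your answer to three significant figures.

h_f ≈ 8.44 m

V = 4Q/(πD²) = 4·0.469/(π·0.479²) = 2.603 m/s
Re = VD/ν = 2.603·0.479/1.52×10^-6 = 8.20×10^5 → turbulent
ε/D = 0.16/479 = 3.34×10^-4
Swamee-Jain: f = 0.01619
h_f = f(L/D)V²/(2g) = 0.01619·(723/0.479)·2.603²/(2·9.81) = 8.437 m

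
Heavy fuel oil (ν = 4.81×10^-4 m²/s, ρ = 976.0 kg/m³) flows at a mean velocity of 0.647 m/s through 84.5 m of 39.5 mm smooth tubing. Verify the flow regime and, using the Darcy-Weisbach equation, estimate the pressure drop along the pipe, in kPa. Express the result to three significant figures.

Re = VD/ν = 0.647·0.03950/4.81×10^-4 = 53.1 → laminar (Re < 2300)
f = 64/Re = 1.205
h_f = f(L/D)V²/(2g) = 1.205·(84.5/0.03950)·0.647²/(2·9.81) = 54.98 m
Δp = ρg·h_f = 976.0·9.81·54.98 = 526.4 kPa

Δp ≈ 526 kPa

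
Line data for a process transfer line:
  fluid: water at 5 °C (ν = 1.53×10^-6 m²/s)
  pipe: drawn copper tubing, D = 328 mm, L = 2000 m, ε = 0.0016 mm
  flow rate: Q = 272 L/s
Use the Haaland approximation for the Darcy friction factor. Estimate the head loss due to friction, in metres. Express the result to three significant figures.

h_f ≈ 40.0 m

V = 4Q/(πD²) = 4·0.272/(π·0.328²) = 3.219 m/s
Re = VD/ν = 3.219·0.328/1.53×10^-6 = 6.90×10^5 → turbulent
ε/D = 0.0016/328 = 4.88×10^-6
Haaland: f = 0.01241
h_f = f(L/D)V²/(2g) = 0.01241·(2000/0.328)·3.219²/(2·9.81) = 39.96 m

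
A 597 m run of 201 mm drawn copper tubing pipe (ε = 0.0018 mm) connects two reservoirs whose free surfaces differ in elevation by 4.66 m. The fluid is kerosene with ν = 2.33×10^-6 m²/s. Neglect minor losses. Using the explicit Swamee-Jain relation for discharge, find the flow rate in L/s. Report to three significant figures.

Swamee-Jain (Type II): Q = -0.965·√(gD⁵h_f/L)·ln[ε/(3.7D) + √(3.17ν²L/(gD³h_f))]
√(gD⁵h_f/L) = √(9.81·0.201⁵·4.66/597) = 0.005012
ε/(3.7D) = 2.42×10^-6; √(3.17ν²L/(gD³h_f)) = 1.66×10^-4
Q = -0.965·0.005012·ln(1.688×10^-4) = 0.04202 m³/s
Check: V = 1.32 m/s, Re = 1.14×10^5, f = 0.01744, h_f = 4.63 m ≈ 4.66 m ✓

Q ≈ 42.0 L/s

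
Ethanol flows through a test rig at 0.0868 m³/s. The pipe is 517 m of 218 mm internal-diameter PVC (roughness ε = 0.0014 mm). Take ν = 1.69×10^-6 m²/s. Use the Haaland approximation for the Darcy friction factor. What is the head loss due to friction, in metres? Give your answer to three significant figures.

h_f ≈ 9.41 m

V = 4Q/(πD²) = 4·0.0868/(π·0.218²) = 2.326 m/s
Re = VD/ν = 2.326·0.218/1.69×10^-6 = 3.00×10^5 → turbulent
ε/D = 0.0014/218 = 6.42×10^-6
Haaland: f = 0.01439
h_f = f(L/D)V²/(2g) = 0.01439·(517/0.218)·2.326²/(2·9.81) = 9.409 m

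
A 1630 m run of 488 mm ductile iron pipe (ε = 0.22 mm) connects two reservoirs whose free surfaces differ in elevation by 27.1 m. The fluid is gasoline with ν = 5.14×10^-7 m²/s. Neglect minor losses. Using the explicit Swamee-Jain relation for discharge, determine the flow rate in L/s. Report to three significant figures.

Q ≈ 581 L/s

Swamee-Jain (Type II): Q = -0.965·√(gD⁵h_f/L)·ln[ε/(3.7D) + √(3.17ν²L/(gD³h_f))]
√(gD⁵h_f/L) = √(9.81·0.488⁵·27.1/1630) = 0.06719
ε/(3.7D) = 1.22×10^-4; √(3.17ν²L/(gD³h_f)) = 6.65×10^-6
Q = -0.965·0.06719·ln(1.285×10^-4) = 0.5809 m³/s
Check: V = 3.11 m/s, Re = 2.95×10^6, f = 0.01657, h_f = 27.2 m ≈ 27.1 m ✓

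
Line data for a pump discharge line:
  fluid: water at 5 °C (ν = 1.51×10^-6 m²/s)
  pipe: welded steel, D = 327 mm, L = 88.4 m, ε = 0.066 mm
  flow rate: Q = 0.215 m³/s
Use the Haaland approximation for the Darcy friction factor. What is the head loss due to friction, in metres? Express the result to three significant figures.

h_f ≈ 1.37 m

V = 4Q/(πD²) = 4·0.215/(π·0.327²) = 2.560 m/s
Re = VD/ν = 2.560·0.327/1.51×10^-6 = 5.54×10^5 → turbulent
ε/D = 0.066/327 = 2.02×10^-4
Haaland: f = 0.01518
h_f = f(L/D)V²/(2g) = 0.01518·(88.4/0.327)·2.560²/(2·9.81) = 1.371 m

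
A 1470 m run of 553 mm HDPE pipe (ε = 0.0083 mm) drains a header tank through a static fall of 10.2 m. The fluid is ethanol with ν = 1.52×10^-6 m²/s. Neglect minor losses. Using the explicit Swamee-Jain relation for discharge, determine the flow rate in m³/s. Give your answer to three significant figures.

Q ≈ 0.598 m³/s

Swamee-Jain (Type II): Q = -0.965·√(gD⁵h_f/L)·ln[ε/(3.7D) + √(3.17ν²L/(gD³h_f))]
√(gD⁵h_f/L) = √(9.81·0.553⁵·10.2/1470) = 0.05933
ε/(3.7D) = 4.06×10^-6; √(3.17ν²L/(gD³h_f)) = 2.52×10^-5
Q = -0.965·0.05933·ln(2.928×10^-5) = 0.5977 m³/s
Check: V = 2.49 m/s, Re = 9.05×10^5, f = 0.01215, h_f = 10.2 m ≈ 10.2 m ✓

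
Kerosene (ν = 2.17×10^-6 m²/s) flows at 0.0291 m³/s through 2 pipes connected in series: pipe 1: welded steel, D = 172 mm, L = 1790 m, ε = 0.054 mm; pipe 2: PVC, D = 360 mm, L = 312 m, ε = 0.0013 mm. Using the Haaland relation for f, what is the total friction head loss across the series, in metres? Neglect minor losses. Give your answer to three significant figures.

Pipe 1: V = 1.252 m/s, Re = 9.93×10^4, ε/D = 3.14×10^-4, f = 0.01928, h_1 = f(L/D)V²/2g = 16.04 m
Pipe 2: V = 0.2859 m/s, Re = 4.74×10^4, ε/D = 3.61×10^-6, f = 0.02097, h_2 = f(L/D)V²/2g = 0.07570 m
Series → Q common, losses add: H = Σh = 16.12 m

H ≈ 16.1 m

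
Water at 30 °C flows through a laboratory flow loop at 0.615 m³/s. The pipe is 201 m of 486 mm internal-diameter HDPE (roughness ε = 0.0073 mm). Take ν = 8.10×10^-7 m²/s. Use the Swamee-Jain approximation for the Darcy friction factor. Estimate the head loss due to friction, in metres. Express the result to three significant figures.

h_f ≈ 2.53 m

V = 4Q/(πD²) = 4·0.615/(π·0.486²) = 3.315 m/s
Re = VD/ν = 3.315·0.486/8.10×10^-7 = 1.99×10^6 → turbulent
ε/D = 0.0073/486 = 1.50×10^-5
Swamee-Jain: f = 0.01091
h_f = f(L/D)V²/(2g) = 0.01091·(201/0.486)·3.315²/(2·9.81) = 2.529 m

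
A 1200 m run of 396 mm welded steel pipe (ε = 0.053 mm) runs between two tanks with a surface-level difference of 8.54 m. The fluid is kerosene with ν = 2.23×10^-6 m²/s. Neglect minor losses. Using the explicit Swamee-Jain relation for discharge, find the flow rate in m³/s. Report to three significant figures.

Q ≈ 0.233 m³/s

Swamee-Jain (Type II): Q = -0.965·√(gD⁵h_f/L)·ln[ε/(3.7D) + √(3.17ν²L/(gD³h_f))]
√(gD⁵h_f/L) = √(9.81·0.396⁵·8.54/1200) = 0.02607
ε/(3.7D) = 3.62×10^-5; √(3.17ν²L/(gD³h_f)) = 6.03×10^-5
Q = -0.965·0.02607·ln(9.647×10^-5) = 0.2327 m³/s
Check: V = 1.89 m/s, Re = 3.35×10^5, f = 0.01553, h_f = 8.56 m ≈ 8.54 m ✓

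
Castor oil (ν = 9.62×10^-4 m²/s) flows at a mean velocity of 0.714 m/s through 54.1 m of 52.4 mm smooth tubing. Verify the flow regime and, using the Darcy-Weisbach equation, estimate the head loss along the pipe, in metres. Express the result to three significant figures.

h_f ≈ 44.1 m

Re = VD/ν = 0.714·0.05240/9.62×10^-4 = 38.9 → laminar (Re < 2300)
f = 64/Re = 1.646
h_f = f(L/D)V²/(2g) = 1.646·(54.1/0.05240)·0.714²/(2·9.81) = 44.15 m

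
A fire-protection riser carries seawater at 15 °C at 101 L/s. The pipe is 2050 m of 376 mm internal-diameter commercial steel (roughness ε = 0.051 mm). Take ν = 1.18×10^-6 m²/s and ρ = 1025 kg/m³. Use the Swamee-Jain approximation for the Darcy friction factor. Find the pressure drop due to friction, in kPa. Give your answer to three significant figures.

V = 4Q/(πD²) = 4·0.101/(π·0.376²) = 0.9096 m/s
Re = VD/ν = 0.9096·0.376/1.18×10^-6 = 2.90×10^5 → turbulent
ε/D = 0.051/376 = 1.36×10^-4
Swamee-Jain: f = 0.01583
h_f = f(L/D)V²/(2g) = 0.01583·(2050/0.376)·0.9096²/(2·9.81) = 3.641 m
Δp = ρg·h_f = 1025·9.81·3.641 = 36.61 kPa

Δp ≈ 36.6 kPa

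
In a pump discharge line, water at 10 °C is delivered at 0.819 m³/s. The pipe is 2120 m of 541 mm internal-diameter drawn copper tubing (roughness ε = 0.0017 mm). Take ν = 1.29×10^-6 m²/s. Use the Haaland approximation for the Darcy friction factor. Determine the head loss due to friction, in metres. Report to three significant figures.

V = 4Q/(πD²) = 4·0.819/(π·0.541²) = 3.563 m/s
Re = VD/ν = 3.563·0.541/1.29×10^-6 = 1.49×10^6 → turbulent
ε/D = 0.0017/541 = 3.14×10^-6
Haaland: f = 0.01091
h_f = f(L/D)V²/(2g) = 0.01091·(2120/0.541)·3.563²/(2·9.81) = 27.66 m

h_f ≈ 27.7 m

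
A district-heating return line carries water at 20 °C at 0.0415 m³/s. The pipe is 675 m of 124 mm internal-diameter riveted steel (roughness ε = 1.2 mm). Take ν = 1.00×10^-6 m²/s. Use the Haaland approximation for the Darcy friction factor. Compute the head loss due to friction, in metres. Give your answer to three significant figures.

V = 4Q/(πD²) = 4·0.0415/(π·0.124²) = 3.436 m/s
Re = VD/ν = 3.436·0.124/1.00×10^-6 = 4.26×10^5 → turbulent
ε/D = 1.2/124 = 0.00968
Haaland: f = 0.03770
h_f = f(L/D)V²/(2g) = 0.03770·(675/0.124)·3.436²/(2·9.81) = 123.5 m

h_f ≈ 124 m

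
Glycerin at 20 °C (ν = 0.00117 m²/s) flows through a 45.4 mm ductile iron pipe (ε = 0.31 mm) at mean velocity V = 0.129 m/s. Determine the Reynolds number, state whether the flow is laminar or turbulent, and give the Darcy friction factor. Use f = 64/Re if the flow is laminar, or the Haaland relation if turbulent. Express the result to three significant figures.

Re = VD/ν = 0.1290·0.0454/0.00117 = 5.01
Re < 2300 → laminar → f = 64/Re = 12.79

Re ≈ 5.01; laminar; f = 64/Re ≈ 12.8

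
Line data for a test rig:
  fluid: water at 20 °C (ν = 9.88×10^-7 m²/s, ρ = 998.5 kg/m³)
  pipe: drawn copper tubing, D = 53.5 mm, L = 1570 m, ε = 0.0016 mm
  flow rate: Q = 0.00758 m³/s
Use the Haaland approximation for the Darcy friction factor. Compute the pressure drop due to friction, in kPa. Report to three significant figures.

Δp ≈ 2660 kPa

V = 4Q/(πD²) = 4·0.00758/(π·0.0535²) = 3.372 m/s
Re = VD/ν = 3.372·0.0535/9.88×10^-7 = 1.83×10^5 → turbulent
ε/D = 0.0016/53.5 = 2.99×10^-5
Haaland: f = 0.01596
h_f = f(L/D)V²/(2g) = 0.01596·(1570/0.0535)·3.372²/(2·9.81) = 271.4 m
Δp = ρg·h_f = 998.5·9.81·271.4 = 2658 kPa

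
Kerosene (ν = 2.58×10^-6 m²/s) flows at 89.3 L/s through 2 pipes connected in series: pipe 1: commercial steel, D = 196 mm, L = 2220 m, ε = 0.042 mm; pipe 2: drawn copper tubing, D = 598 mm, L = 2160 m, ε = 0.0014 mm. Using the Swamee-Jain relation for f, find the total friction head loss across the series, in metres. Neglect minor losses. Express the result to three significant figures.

H ≈ 86.2 m

Pipe 1: V = 2.960 m/s, Re = 2.25×10^5, ε/D = 2.14×10^-4, f = 0.01698, h_1 = f(L/D)V²/2g = 85.86 m
Pipe 2: V = 0.3180 m/s, Re = 7.37×10^4, ε/D = 2.34×10^-6, f = 0.01907, h_2 = f(L/D)V²/2g = 0.3549 m
Series → Q common, losses add: H = Σh = 86.22 m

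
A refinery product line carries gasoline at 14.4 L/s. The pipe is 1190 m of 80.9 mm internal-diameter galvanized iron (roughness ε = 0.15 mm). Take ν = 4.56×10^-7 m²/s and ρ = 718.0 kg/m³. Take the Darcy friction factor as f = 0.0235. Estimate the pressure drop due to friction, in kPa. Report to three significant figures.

Δp ≈ 974 kPa

V = 4Q/(πD²) = 4·0.0144/(π·0.0809²) = 2.801 m/s
h_f = f(L/D)V²/(2g) = 0.02350·(1190/0.0809)·2.801²/(2·9.81) = 138.3 m
Δp = ρg·h_f = 718.0·9.81·138.3 = 973.9 kPa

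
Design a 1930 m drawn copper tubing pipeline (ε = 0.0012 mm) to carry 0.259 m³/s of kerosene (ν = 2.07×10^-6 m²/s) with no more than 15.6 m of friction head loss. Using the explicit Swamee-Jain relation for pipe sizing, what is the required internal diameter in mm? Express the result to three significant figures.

D ≈ 399 mm

Swamee-Jain (Type III): D = 0.66·[ε^1.25·(LQ²/(gh_f))^4.75 + ν·Q^9.4·(L/(gh_f))^5.2]^0.04
LQ²/(gh_f) = 0.8460; L/(gh_f) = 12.61
Term 1 = ε^1.25·(…)^4.75 = 1.79×10^-8; Term 2 = ν·Q^9.4·(…)^5.2 = 3.35×10^-6
D = 0.66·(1.79×10^-8 + 3.35×10^-6)^0.04 = 0.3987 m = 399 mm
Check: V = 2.07 m/s, Re = 4.00×10^5, f = 0.01367, h_f = 14.5 m ≈ 15.6 m ✓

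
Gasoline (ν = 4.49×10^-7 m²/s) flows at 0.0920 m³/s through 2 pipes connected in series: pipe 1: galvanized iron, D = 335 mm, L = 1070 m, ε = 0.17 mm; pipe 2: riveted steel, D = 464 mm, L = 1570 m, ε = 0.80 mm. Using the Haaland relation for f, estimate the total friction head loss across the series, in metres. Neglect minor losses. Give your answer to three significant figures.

H ≈ 4.24 m

Pipe 1: V = 1.044 m/s, Re = 7.79×10^5, ε/D = 5.07×10^-4, f = 0.01734, h_1 = f(L/D)V²/2g = 3.076 m
Pipe 2: V = 0.5441 m/s, Re = 5.62×10^5, ε/D = 0.00172, f = 0.02289, h_2 = f(L/D)V²/2g = 1.168 m
Series → Q common, losses add: H = Σh = 4.244 m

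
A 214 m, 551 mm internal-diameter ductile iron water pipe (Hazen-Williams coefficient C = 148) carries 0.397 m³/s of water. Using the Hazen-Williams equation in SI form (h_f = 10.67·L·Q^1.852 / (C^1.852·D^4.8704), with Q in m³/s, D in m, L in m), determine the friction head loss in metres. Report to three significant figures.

h_f ≈ 0.719 m

h_f = 10.67·214·0.397^1.852 / (148^1.852·0.551^4.8704) = 0.7193 m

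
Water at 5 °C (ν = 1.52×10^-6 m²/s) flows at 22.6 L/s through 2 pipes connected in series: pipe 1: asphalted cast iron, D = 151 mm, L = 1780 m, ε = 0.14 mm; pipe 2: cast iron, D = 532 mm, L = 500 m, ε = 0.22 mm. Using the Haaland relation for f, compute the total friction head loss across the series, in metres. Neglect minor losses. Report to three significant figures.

Pipe 1: V = 1.262 m/s, Re = 1.25×10^5, ε/D = 9.27×10^-4, f = 0.02129, h_1 = f(L/D)V²/2g = 20.37 m
Pipe 2: V = 0.1017 m/s, Re = 3.56×10^4, ε/D = 4.14×10^-4, f = 0.02344, h_2 = f(L/D)V²/2g = 0.01160 m
Series → Q common, losses add: H = Σh = 20.38 m

H ≈ 20.4 m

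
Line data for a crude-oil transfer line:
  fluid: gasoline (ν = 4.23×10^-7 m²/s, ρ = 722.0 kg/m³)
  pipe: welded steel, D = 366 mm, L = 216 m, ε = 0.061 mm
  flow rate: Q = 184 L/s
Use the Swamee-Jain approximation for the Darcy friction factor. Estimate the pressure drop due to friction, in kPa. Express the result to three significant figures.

V = 4Q/(πD²) = 4·0.184/(π·0.366²) = 1.749 m/s
Re = VD/ν = 1.749·0.366/4.23×10^-7 = 1.51×10^6 → turbulent
ε/D = 0.061/366 = 1.67×10^-4
Swamee-Jain: f = 0.01406
h_f = f(L/D)V²/(2g) = 0.01406·(216/0.366)·1.749²/(2·9.81) = 1.294 m
Δp = ρg·h_f = 722.0·9.81·1.294 = 9.164 kPa

Δp ≈ 9.16 kPa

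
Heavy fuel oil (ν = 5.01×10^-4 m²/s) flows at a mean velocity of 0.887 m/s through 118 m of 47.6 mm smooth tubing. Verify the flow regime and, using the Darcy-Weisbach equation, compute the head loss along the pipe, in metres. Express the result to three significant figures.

h_f ≈ 75.5 m

Re = VD/ν = 0.887·0.04760/5.01×10^-4 = 84.3 → laminar (Re < 2300)
f = 64/Re = 0.7594
h_f = f(L/D)V²/(2g) = 0.7594·(118/0.04760)·0.887²/(2·9.81) = 75.49 m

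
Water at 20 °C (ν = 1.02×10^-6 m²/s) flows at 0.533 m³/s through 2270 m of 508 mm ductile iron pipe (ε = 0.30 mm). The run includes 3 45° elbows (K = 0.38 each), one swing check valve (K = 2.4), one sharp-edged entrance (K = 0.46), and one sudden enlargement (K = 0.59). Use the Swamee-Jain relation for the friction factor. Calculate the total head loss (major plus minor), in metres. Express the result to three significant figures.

V = 4Q/(πD²) = 2.630 m/s; V²/2g = 0.3525 m
Re = 1.31×10^6, ε/D = 5.91×10^-4 → f = 0.01777 (Swamee-Jain)
Major: h_f = f(L/D)·V²/2g = 0.01777·4469·0.3525 = 27.99 m
Minor: ΣK = 4.59; h_m = ΣK·V²/2g = 1.618 m
Total H_L = 27.99 + 1.618 = 29.61 m

H_L ≈ 29.6 m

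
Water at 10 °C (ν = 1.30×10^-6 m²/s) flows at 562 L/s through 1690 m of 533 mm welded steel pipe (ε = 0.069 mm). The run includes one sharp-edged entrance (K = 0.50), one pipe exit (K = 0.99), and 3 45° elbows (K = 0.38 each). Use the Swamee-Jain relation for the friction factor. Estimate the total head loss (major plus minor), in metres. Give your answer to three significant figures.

V = 4Q/(πD²) = 2.519 m/s; V²/2g = 0.3234 m
Re = 1.03×10^6, ε/D = 1.29×10^-4 → f = 0.01389 (Swamee-Jain)
Major: h_f = f(L/D)·V²/2g = 0.01389·3171·0.3234 = 14.24 m
Minor: ΣK = 2.63; h_m = ΣK·V²/2g = 0.8504 m
Total H_L = 14.24 + 0.8504 = 15.09 m

H_L ≈ 15.1 m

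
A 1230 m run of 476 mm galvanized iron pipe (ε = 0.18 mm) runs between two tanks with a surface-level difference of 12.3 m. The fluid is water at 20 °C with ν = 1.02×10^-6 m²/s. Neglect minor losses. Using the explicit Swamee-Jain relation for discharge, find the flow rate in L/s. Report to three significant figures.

Q ≈ 427 L/s

Swamee-Jain (Type II): Q = -0.965·√(gD⁵h_f/L)·ln[ε/(3.7D) + √(3.17ν²L/(gD³h_f))]
√(gD⁵h_f/L) = √(9.81·0.476⁵·12.3/1230) = 0.04896
ε/(3.7D) = 1.02×10^-4; √(3.17ν²L/(gD³h_f)) = 1.77×10^-5
Q = -0.965·0.04896·ln(1.199×10^-4) = 0.4266 m³/s
Check: V = 2.40 m/s, Re = 1.12×10^6, f = 0.01635, h_f = 12.4 m ≈ 12.3 m ✓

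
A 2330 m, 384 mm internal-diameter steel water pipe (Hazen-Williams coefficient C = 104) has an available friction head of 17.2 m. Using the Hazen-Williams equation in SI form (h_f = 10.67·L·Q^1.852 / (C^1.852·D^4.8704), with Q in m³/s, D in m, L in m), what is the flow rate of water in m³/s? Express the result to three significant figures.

Q ≈ 0.165 m³/s

Rearranging: Q = [h_f·C^1.852·D^4.8704 / (10.67·L)]^(1/1.852)
Q = [17.2·104^1.852·0.384^4.8704 / (10.67·2330)]^0.540 = 0.1651 m³/s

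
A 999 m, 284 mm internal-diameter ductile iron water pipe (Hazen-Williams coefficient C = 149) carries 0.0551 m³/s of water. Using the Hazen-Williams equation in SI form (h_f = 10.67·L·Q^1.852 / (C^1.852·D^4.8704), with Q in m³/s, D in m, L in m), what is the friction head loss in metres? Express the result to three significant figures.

h_f ≈ 2.16 m

h_f = 10.67·999·0.0551^1.852 / (149^1.852·0.284^4.8704) = 2.159 m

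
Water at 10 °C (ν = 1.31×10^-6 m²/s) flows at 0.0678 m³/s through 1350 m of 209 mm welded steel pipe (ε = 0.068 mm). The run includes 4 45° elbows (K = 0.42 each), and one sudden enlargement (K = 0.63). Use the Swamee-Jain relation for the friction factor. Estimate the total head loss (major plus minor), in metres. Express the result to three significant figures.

V = 4Q/(πD²) = 1.976 m/s; V²/2g = 0.1991 m
Re = 3.15×10^5, ε/D = 3.25×10^-4 → f = 0.01716 (Swamee-Jain)
Major: h_f = f(L/D)·V²/2g = 0.01716·6459·0.1991 = 22.07 m
Minor: ΣK = 2.31; h_m = ΣK·V²/2g = 0.4598 m
Total H_L = 22.07 + 0.4598 = 22.53 m

H_L ≈ 22.5 m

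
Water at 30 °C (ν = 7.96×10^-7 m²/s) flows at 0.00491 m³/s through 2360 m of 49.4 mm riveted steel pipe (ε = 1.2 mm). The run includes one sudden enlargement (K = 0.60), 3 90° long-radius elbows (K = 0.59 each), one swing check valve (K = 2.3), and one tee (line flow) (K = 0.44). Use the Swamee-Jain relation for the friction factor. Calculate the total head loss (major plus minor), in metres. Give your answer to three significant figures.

H_L ≈ 846 m

V = 4Q/(πD²) = 2.562 m/s; V²/2g = 0.3345 m
Re = 1.59×10^5, ε/D = 0.0243 → f = 0.05285 (Swamee-Jain)
Major: h_f = f(L/D)·V²/2g = 0.05285·47773·0.3345 = 844.5 m
Minor: ΣK = 5.11; h_m = ΣK·V²/2g = 1.709 m
Total H_L = 844.5 + 1.709 = 846.2 m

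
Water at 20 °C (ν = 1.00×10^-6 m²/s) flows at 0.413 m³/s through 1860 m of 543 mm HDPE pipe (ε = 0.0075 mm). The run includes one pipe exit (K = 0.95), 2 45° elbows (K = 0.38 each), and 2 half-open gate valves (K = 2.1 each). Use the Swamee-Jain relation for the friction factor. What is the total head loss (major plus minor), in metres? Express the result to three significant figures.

V = 4Q/(πD²) = 1.783 m/s; V²/2g = 0.1621 m
Re = 9.68×10^5, ε/D = 1.38×10^-5 → f = 0.01200 (Swamee-Jain)
Major: h_f = f(L/D)·V²/2g = 0.01200·3425·0.1621 = 6.663 m
Minor: ΣK = 5.91; h_m = ΣK·V²/2g = 0.9581 m
Total H_L = 6.663 + 0.9581 = 7.621 m

H_L ≈ 7.62 m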